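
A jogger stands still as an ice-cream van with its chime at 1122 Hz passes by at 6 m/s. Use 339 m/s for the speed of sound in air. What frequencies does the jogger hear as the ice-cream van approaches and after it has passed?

1142 Hz approaching; 1102 Hz receding

Approaching: f₁ = f · v/(v − v_s) = 1122 × 339/333 ≈ 1142 Hz.
Receding: f₂ = f · v/(v + v_s) = 1122 × 339/345 ≈ 1102 Hz.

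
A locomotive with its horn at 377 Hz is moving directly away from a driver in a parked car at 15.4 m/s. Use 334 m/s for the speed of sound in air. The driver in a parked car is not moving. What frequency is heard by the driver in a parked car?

Only the source moves, away from the listener, so f' = f · v/(v + v_s).
f' = 377 × 334/(334 + 15.4) = 377 × 334/349.4 ≈ 360 Hz.

360 Hz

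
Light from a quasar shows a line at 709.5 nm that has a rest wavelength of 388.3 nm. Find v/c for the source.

λ'/λ₀ = 1.8272 > 1 (redshift), so the source is receding.
λ'/λ₀ = √((1 + β)/(1 − β)) for a receding source ⇒ β = (r² − 1)/(r² + 1) with r = λ'/λ₀.
β = (3.3386 − 1)/(3.3386 + 1) ≈ 0.539.

0.539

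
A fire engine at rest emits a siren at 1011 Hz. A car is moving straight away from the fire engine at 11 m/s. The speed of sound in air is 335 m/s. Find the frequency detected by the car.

Only the observer moves, away from the source, so f' = f · (v − v_o)/v.
f' = 1011 × (335 − 11)/335 = 1011 × 324/335 ≈ 978 Hz.

978 Hz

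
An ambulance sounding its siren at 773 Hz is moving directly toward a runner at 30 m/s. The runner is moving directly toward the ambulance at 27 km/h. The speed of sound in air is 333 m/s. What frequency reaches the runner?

869 Hz

27 km/h = 7.5 m/s.
With source approaching and observer approaching, f' = f · (v + v_o)/(v − v_s).
f' = 773 × (333 + 7.5)/(333 − 30) = 773 × 340.5/303 ≈ 869 Hz.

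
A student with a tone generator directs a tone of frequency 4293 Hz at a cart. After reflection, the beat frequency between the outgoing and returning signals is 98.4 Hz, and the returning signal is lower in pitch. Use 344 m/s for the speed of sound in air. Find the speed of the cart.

Double Doppler shift off a moving reflector: f₂ = f₀ · (v + u)/(v − u) (u > 0 toward emitter).
Returning signal is lower, so f₂ = f₀ − Δf = 4293 − 98.4 = 4194.6 Hz.
Rearranging, u = v · (f₂ − f₀)/(f₂ + f₀) = 344 × -98.4/8487.6 ≈ -4.0 m/s.
So the cart is moving at 4.0 m/s away from the emitter.

4.0 m/s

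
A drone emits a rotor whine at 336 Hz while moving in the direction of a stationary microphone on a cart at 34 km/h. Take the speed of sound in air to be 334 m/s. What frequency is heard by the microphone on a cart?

34 km/h = 9.444 m/s.
Moving source, stationary observer: f' = f · v/(v − v_s) since the source is approaching.
f' = 336 × 334/(334 − 9.444) = 336 × 334/324.6 ≈ 346 Hz.

346 Hz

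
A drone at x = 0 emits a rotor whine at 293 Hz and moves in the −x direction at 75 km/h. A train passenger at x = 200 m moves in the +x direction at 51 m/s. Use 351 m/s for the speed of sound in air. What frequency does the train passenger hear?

75 km/h = 20.83 m/s.
The observer lies on the +x side, so the source is heading away from the observer and the observer is heading away from the source.
With source receding and observer receding, f' = f · (v − v_o)/(v + v_s).
f' = 293 × (351 − 51)/(351 + 20.83) = 293 × 300/371.83 ≈ 236 Hz.

236 Hz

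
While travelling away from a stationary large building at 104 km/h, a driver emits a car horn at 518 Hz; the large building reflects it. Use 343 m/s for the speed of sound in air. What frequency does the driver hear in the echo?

438 Hz

104 km/h = 28.89 m/s.
The large building receives the sound from a moving source: f₁ = f₀ · v/(v + v_e) = 518 × 343/371.89 ≈ 478 Hz.
On the return leg the driver is a moving observer: f₂ = f₁ · (v − v_e)/v = 478 × 314.11/343 ≈ 438 Hz.
Equivalently f₂ = f₀ · (v − v_e)/(v + v_e).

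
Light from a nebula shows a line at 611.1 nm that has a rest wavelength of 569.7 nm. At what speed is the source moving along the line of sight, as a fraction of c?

0.070

λ'/λ₀ = 1.0727 > 1 (redshift), so the source is receding.
λ'/λ₀ = √((1 + β)/(1 − β)) for a receding source ⇒ β = (r² − 1)/(r² + 1) with r = λ'/λ₀.
β = (1.1506 − 1)/(1.1506 + 1) ≈ 0.070.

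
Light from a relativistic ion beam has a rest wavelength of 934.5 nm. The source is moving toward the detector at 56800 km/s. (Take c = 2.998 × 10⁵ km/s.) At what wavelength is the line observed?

771.4 nm

β = v/c = 56800/299800 = 0.1895.
Relativistic Doppler for wavelength: λ' = λ₀ · √((1 − β)/(1 + β)).
λ' = 934.5 × √(0.8105/1.1895) = 934.5 × 0.82549 ≈ 771.4 nm.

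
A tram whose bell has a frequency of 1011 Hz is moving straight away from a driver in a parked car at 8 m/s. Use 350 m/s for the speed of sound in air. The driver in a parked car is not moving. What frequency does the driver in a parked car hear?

Only the source moves, away from the listener, so f' = f · v/(v + v_s).
f' = 1011 × 350/(350 + 8) = 1011 × 350/358 ≈ 988 Hz.

988 Hz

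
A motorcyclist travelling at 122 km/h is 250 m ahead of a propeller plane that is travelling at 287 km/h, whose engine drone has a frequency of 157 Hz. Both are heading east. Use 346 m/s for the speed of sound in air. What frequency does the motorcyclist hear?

287 km/h = 79.72 m/s; 122 km/h = 33.89 m/s.
The motorcyclist is ahead, so the propeller plane is moving toward it while the motorcyclist is moving away from the propeller plane.
General Doppler shift: f' = f · (v − v_o)/(v − v_s).
f' = 157 × (346 − 33.89)/(346 − 79.72) = 157 × 312.11/266.28 ≈ 184 Hz.

184 Hz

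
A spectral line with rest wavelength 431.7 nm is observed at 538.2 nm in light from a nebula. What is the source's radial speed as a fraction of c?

λ'/λ₀ = 1.2467 > 1 (redshift), so the source is receding.
λ'/λ₀ = √((1 + β)/(1 − β)) for a receding source ⇒ β = (r² − 1)/(r² + 1) with r = λ'/λ₀.
β = (1.5543 − 1)/(1.5543 + 1) ≈ 0.217.

0.217c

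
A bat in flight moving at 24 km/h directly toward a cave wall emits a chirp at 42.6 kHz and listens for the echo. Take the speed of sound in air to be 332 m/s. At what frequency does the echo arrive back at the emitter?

24 km/h = 6.667 m/s.
The cave wall receives the sound from a moving source: f₁ = f₀ · v/(v − v_e) = 42.6 × 332/325.33 ≈ 43.5 kHz.
On the return leg the bat in flight is a moving observer: f₂ = f₁ · (v + v_e)/v = 43.5 × 338.67/332 ≈ 44.3 kHz.
Equivalently f₂ = f₀ · (v + v_e)/(v − v_e).

44.3 kHz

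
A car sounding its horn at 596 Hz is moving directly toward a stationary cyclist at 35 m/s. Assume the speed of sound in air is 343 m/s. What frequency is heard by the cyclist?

664 Hz

Moving source, stationary observer: f' = f · v/(v − v_s) since the source is approaching.
f' = 596 × 343/(343 − 35) = 596 × 343/308 ≈ 664 Hz.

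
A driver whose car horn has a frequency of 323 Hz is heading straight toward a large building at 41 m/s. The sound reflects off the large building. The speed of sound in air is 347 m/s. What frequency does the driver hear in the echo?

The large building receives the sound from a moving source: f₁ = f₀ · v/(v − v_e) = 323 × 347/306 ≈ 366 Hz.
On the return leg the driver is a moving observer: f₂ = f₁ · (v + v_e)/v = 366 × 388/347 ≈ 410 Hz.

410 Hz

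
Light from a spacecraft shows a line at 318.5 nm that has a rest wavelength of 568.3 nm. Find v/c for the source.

λ'/λ₀ = 0.5604 < 1 (blueshift), so the source is approaching.
λ'/λ₀ = √((1 − β)/(1 + β)) for an approaching source ⇒ β = (1 − r²)/(1 + r²) with r = λ'/λ₀.
β = (1 − 0.3141)/(1 + 0.3141) ≈ 0.522.

0.522c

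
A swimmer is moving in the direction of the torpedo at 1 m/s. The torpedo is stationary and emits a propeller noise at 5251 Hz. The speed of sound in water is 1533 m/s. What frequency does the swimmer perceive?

Moving observer, stationary source: f' = f · (v + v_o)/v.
f' = 5251 × (1533 + 1)/1533 = 5251 × 1534/1533 ≈ 5254 Hz.

5254 Hz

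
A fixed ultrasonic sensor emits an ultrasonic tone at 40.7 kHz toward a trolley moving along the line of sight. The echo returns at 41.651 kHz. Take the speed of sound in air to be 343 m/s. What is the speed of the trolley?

Double Doppler shift off a moving reflector: f₂ = f₀ · (v + u)/(v − u) (u > 0 toward emitter).
Rearranging, u = v · (f₂ − f₀)/(f₂ + f₀) = 343 × 0.951/82.351 ≈ 4.0 m/s.
So the trolley is moving at 4.0 m/s toward the emitter.

4.0 m/s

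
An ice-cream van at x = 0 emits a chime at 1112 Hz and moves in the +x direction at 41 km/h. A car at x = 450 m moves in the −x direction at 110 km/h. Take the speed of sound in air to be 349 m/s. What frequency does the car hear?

41 km/h = 11.39 m/s; 110 km/h = 30.56 m/s.
The observer lies on the +x side, so the source is heading toward the observer and the observer is heading toward the source.
With source approaching and observer approaching, f' = f · (v + v_o)/(v − v_s).
f' = 1112 × (349 + 30.56)/(349 − 11.39) = 1112 × 379.56/337.61 ≈ 1250 Hz.

1250 Hz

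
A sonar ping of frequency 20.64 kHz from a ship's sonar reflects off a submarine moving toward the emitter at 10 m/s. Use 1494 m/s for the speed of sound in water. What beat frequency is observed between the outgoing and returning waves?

278 Hz

At the submarine (a moving observer), f₁ = f₀ · (v + u)/v = 20.64 × 1504/1494 ≈ 20.778 kHz.
On reflection it acts as a source moving toward the stationary detector: f₂ = f₁ · v/(v − u) = 20.778 × 1494/1484 ≈ 20.918 kHz.
Equivalently f₂ = f₀ · (v + u)/(v − u).
Beat frequency (with f₀ = 20640 Hz): |f₂ − f₀| = 2u·f₀/(v − u) = 2 × 10 × 20640/1484 ≈ 278 Hz.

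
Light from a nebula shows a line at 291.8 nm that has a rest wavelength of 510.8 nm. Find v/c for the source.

0.508c

λ'/λ₀ = 0.5713 < 1 (blueshift), so the source is approaching.
λ'/λ₀ = √((1 − β)/(1 + β)) for an approaching source ⇒ β = (1 − r²)/(1 + r²) with r = λ'/λ₀.
β = (1 − 0.3263)/(1 + 0.3263) ≈ 0.508.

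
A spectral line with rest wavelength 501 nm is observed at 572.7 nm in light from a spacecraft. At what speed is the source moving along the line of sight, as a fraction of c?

λ'/λ₀ = 1.1431 > 1 (redshift), so the source is receding.
λ'/λ₀ = √((1 + β)/(1 − β)) for a receding source ⇒ β = (r² − 1)/(r² + 1) with r = λ'/λ₀.
β = (1.3067 − 1)/(1.3067 + 1) ≈ 0.133.

0.133c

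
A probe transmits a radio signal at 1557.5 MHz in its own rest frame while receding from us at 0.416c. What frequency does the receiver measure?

Relativistic Doppler for frequency: f' = f₀ · √((1 − β)/(1 + β)).
f' = 1557.5 × √(0.5840/1.4160) = 1557.5 × 0.64221 ≈ 1000.2 MHz.

1000.2 MHz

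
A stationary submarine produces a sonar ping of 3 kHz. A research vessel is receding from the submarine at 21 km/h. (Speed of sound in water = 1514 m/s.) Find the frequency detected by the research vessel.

21 km/h = 5.833 m/s.
Only the observer moves, away from the source, so f' = f · (v − v_o)/v.
f' = 3 × (1514 − 5.833)/1514 = 3 × 1508.2/1514 ≈ 2.99 kHz.

2.99 kHz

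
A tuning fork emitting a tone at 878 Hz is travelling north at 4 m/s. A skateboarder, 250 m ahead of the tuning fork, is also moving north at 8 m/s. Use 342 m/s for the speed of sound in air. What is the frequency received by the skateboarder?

The skateboarder is ahead, so the tuning fork is moving toward it while the skateboarder is moving away from the tuning fork.
Both move, so f' = f · (v − v_o)/(v − v_s).
f' = 878 × (342 − 8)/(342 − 4) = 878 × 334/338 ≈ 868 Hz.

868 Hz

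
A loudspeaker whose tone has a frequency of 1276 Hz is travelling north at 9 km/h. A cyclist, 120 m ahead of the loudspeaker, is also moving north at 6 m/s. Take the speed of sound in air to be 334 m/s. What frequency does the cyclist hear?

9 km/h = 2.5 m/s.
The cyclist is ahead, so the loudspeaker is moving toward it while the cyclist is moving away from the loudspeaker.
With source approaching and observer receding, f' = f · (v − v_o)/(v − v_s).
f' = 1276 × (334 − 6)/(334 − 2.5) = 1276 × 328/331.5 ≈ 1263 Hz.

1263 Hz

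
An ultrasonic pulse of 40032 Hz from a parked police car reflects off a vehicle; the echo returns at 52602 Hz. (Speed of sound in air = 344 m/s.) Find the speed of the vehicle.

47 m/s

Double Doppler shift off a moving reflector: f₂ = f₀ · (v + u)/(v − u) (u > 0 toward emitter).
Rearranging, u = v · (f₂ − f₀)/(f₂ + f₀) = 344 × 12570/92634 ≈ 47 m/s.
So the vehicle is moving at 47 m/s toward the emitter.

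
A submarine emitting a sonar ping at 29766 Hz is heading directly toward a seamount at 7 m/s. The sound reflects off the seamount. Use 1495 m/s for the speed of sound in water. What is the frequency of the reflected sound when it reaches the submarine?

The seamount receives the sound from a moving source: f₁ = f₀ · v/(v − v_e) = 29766 × 1495/1488 ≈ 29906 Hz.
On the return leg the submarine is a moving observer: f₂ = f₁ · (v + v_e)/v = 29906 × 1502/1495 ≈ 30046 Hz.
Equivalently f₂ = f₀ · (v + v_e)/(v − v_e).

30046 Hz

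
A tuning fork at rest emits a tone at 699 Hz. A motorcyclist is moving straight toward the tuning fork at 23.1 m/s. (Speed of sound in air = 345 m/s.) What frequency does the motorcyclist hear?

Only the observer moves, toward the source, so f' = f · (v + v_o)/v.
f' = 699 × (345 + 23.1)/345 = 699 × 368.1/345 ≈ 746 Hz.

746 Hz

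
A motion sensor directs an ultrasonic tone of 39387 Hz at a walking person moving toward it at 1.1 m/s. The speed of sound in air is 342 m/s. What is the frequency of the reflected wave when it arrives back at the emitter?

At the walking person (a moving observer), f₁ = f₀ · (v + u)/v = 39387 × 343.1/342 ≈ 39514 Hz.
The reflection then acts as a moving source: f₂ = f₁ · v/(v − u) ≈ 39641 Hz.

39641 Hz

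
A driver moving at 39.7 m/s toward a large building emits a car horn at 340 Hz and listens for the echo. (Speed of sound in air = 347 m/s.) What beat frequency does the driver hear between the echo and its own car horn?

The large building receives the sound from a moving source: f₁ = f₀ · v/(v − v_e) = 340 × 347/307.3 ≈ 383.9 Hz.
On the return leg the driver is a moving observer: f₂ = f₁ · (v + v_e)/v = 383.9 × 386.7/347 ≈ 427.8 Hz.
Beat against the emitted tone: |f₂ − f₀| = 2v_e·f₀/(v − v_e) = 2 × 39.7 × 340/307.3 ≈ 88 Hz.

88 Hz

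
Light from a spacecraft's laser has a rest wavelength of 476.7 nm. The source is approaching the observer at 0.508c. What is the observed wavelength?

Relativistic Doppler for wavelength: λ' = λ₀ · √((1 − β)/(1 + β)).
λ' = 476.7 × √(0.4920/1.5080) = 476.7 × 0.57119 ≈ 272.3 nm.

272.3 nm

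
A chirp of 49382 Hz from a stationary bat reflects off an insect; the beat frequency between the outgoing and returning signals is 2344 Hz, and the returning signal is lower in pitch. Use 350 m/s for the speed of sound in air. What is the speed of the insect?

8.5 m/s

Double Doppler shift off a moving reflector: f₂ = f₀ · (v + u)/(v − u) (u > 0 toward emitter).
Returning signal is lower, so f₂ = f₀ − Δf = 49382 − 2344 = 47038 Hz.
Rearranging, u = v · (f₂ − f₀)/(f₂ + f₀) = 350 × -2344/96420 ≈ -8.5 m/s.
So the insect is moving at 8.5 m/s away from the emitter.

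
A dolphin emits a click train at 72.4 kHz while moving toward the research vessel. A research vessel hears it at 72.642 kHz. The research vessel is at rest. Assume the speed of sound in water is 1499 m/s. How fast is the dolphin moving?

f' = f · v/(v − v_s) ⇒ v_s = v · |1 − f/f'|.
v_s = 1499 × |1 − 72.4/72.642| = 1499 × 0.003331 ≈ 5.0 m/s.

5.0 m/s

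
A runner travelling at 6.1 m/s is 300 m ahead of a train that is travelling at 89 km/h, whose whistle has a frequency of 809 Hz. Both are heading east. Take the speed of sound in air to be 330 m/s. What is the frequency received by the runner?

89 km/h = 24.72 m/s.
The runner is ahead, so the train is moving toward it while the runner is moving away from the train.
Both move, so f' = f · (v − v_o)/(v − v_s).
f' = 809 × (330 − 6.1)/(330 − 24.72) = 809 × 323.9/305.28 ≈ 858 Hz.

858 Hz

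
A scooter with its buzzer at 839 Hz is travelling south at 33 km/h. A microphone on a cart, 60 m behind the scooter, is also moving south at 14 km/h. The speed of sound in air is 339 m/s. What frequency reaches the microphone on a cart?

33 km/h = 9.167 m/s; 14 km/h = 3.889 m/s.
The microphone on a cart is behind, so the scooter is moving away from it while the microphone on a cart is moving toward the scooter.
Both move, so f' = f · (v + v_o)/(v + v_s).
f' = 839 × (339 + 3.889)/(339 + 9.167) = 839 × 342.89/348.17 ≈ 826 Hz.

826 Hz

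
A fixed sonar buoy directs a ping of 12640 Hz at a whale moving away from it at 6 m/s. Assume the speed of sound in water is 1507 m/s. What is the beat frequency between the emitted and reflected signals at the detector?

The whale first receives the wave as a moving observer: f₁ = f₀ · (v − u)/v = 12640 × (1507 − 6)/1507 ≈ 12589.7 Hz.
The reflection then acts as a moving source: f₂ = f₁ · v/(v + u) ≈ 12539.7 Hz.
Equivalently f₂ = f₀ · (v − u)/(v + u).
Beat frequency: |f₂ − f₀| = 2u·f₀/(v + u) = 2 × 6 × 12640/1513 ≈ 100 Hz.

100 Hz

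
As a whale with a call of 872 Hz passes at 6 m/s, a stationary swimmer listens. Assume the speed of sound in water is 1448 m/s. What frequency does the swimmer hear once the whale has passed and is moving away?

868 Hz

Receding: f₂ = f · v/(v + v_s) = 872 × 1448/1454 ≈ 868 Hz.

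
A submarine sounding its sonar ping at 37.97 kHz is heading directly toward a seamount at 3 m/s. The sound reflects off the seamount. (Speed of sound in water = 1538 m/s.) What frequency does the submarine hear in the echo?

The seamount receives the sound from a moving source: f₁ = f₀ · v/(v − v_e) = 37.97 × 1538/1535 ≈ 38.0 kHz.
On the return leg the submarine is a moving observer: f₂ = f₁ · (v + v_e)/v = 38.0 × 1541/1538 ≈ 38.1 kHz.
Equivalently f₂ = f₀ · (v + v_e)/(v − v_e).

38.1 kHz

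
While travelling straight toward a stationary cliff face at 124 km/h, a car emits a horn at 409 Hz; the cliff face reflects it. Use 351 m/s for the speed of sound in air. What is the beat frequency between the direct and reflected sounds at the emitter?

89 Hz

124 km/h = 34.44 m/s.
The cliff face receives the sound from a moving source: f₁ = f₀ · v/(v − v_e) = 409 × 351/316.56 ≈ 453.5 Hz.
On the return leg the car is a moving observer: f₂ = f₁ · (v + v_e)/v = 453.5 × 385.44/351 ≈ 498.0 Hz.
Equivalently f₂ = f₀ · (v + v_e)/(v − v_e).
Beat against the emitted tone: |f₂ − f₀| = 2v_e·f₀/(v − v_e) = 2 × 34.44 × 409/316.56 ≈ 89 Hz.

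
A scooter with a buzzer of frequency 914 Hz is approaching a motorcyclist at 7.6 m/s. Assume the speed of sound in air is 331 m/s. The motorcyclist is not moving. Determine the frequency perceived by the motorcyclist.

935 Hz

Only the source moves, toward the listener, so f' = f · v/(v − v_s).
f' = 914 × 331/(331 − 7.6) = 914 × 331/323.4 ≈ 935 Hz.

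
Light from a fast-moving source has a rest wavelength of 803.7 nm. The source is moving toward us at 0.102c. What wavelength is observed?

Relativistic Doppler for wavelength: λ' = λ₀ · √((1 − β)/(1 + β)).
λ' = 803.7 × √(0.8980/1.1020) = 803.7 × 0.90271 ≈ 725.5 nm.

725.5 nm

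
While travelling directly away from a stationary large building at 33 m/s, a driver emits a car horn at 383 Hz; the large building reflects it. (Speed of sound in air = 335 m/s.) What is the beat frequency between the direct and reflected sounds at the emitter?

69 Hz

The large building receives the sound from a moving source: f₁ = f₀ · v/(v + v_e) = 383 × 335/368 ≈ 348.7 Hz.
On the return leg the driver is a moving observer: f₂ = f₁ · (v − v_e)/v = 348.7 × 302/335 ≈ 314.3 Hz.
Beat against the emitted tone: |f₂ − f₀| = 2v_e·f₀/(v + v_e) = 2 × 33 × 383/368 ≈ 69 Hz.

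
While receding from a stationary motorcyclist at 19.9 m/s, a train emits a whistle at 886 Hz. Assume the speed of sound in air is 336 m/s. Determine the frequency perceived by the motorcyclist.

With the source moving away from a stationary observer, f' = f · v/(v + v_s).
f' = 886 × 336/(336 + 19.9) = 886 × 336/355.9 ≈ 836 Hz.

836 Hz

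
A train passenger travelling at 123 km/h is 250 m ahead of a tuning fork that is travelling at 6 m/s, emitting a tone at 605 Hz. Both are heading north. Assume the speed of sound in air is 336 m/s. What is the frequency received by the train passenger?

123 km/h = 34.17 m/s.
The train passenger is ahead, so the tuning fork is moving toward it while the train passenger is moving away from the tuning fork.
Both move, so f' = f · (v − v_o)/(v − v_s).
f' = 605 × (336 − 34.17)/(336 − 6) = 605 × 301.83/330 ≈ 553 Hz.

553 Hz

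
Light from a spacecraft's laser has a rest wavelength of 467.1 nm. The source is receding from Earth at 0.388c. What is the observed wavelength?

Relativistic Doppler for wavelength: λ' = λ₀ · √((1 + β)/(1 − β)).
λ' = 467.1 × √(1.3880/0.6120) = 467.1 × 1.50598 ≈ 703.4 nm.

703.4 nm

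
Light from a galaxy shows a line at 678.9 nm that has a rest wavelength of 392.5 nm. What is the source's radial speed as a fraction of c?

λ'/λ₀ = 1.7297 > 1 (redshift), so the source is receding.
λ'/λ₀ = √((1 + β)/(1 − β)) for a receding source ⇒ β = (r² − 1)/(r² + 1) with r = λ'/λ₀.
β = (2.9918 − 1)/(2.9918 + 1) ≈ 0.499.

0.499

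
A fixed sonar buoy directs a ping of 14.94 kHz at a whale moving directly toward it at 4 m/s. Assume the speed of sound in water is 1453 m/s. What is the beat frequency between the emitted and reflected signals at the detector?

82 Hz

At the whale (a moving observer), f₁ = f₀ · (v + u)/v = 14.94 × 1457/1453 ≈ 14.9811 kHz.
On reflection it acts as a source moving toward the stationary detector: f₂ = f₁ · v/(v − u) = 14.9811 × 1453/1449 ≈ 15.0225 kHz.
Beat frequency (with f₀ = 14940 Hz): |f₂ − f₀| = 2u·f₀/(v − u) = 2 × 4 × 14940/1449 ≈ 82 Hz.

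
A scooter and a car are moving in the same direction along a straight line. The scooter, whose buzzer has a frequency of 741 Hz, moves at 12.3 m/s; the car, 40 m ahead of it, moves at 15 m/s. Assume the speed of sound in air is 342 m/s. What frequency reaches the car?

735 Hz

The car is ahead, so the scooter is moving toward it while the car is moving away from the scooter.
General Doppler shift: f' = f · (v − v_o)/(v − v_s).
f' = 741 × (342 − 15)/(342 − 12.3) = 741 × 327/329.7 ≈ 735 Hz.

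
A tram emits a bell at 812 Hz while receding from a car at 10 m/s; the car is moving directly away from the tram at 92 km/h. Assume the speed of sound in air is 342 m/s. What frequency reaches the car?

730 Hz

92 km/h = 25.56 m/s.
Both move, so f' = f · (v − v_o)/(v + v_s).
f' = 812 × (342 − 25.56)/(342 + 10) = 812 × 316.44/352 ≈ 730 Hz.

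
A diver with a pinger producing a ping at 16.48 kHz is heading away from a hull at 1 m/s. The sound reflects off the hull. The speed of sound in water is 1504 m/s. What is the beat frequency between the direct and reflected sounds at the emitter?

21.9 Hz

The hull receives the sound from a moving source: f₁ = f₀ · v/(v + v_e) = 16.48 × 1504/1505 ≈ 16.4690 kHz.
On the return leg the diver with a pinger is a moving observer: f₂ = f₁ · (v − v_e)/v = 16.4690 × 1503/1504 ≈ 16.4581 kHz.
Equivalently f₂ = f₀ · (v − v_e)/(v + v_e).
Beat against the emitted tone (with f₀ = 16480 Hz): |f₂ − f₀| = 2v_e·f₀/(v + v_e) = 2 × 1 × 16480/1505 ≈ 21.9 Hz.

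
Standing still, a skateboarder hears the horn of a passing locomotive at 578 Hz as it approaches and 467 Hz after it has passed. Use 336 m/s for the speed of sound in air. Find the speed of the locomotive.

f₁/f₂ = (v + v_s)/(v − v_s), so v_s = v · (f₁ − f₂)/(f₁ + f₂).
v_s = 336 × (578 − 467)/(578 + 467) = 336 × 111/1045 ≈ 36 m/s.

36 m/s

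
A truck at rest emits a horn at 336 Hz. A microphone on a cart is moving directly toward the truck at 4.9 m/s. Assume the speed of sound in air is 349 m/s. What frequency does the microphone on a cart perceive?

Moving observer, stationary source: f' = f · (v + v_o)/v.
f' = 336 × (349 + 4.9)/349 = 336 × 353.9/349 ≈ 341 Hz.

341 Hz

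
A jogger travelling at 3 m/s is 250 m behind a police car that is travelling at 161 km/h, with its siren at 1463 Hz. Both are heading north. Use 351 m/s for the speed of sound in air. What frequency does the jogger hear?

161 km/h = 44.72 m/s.
The jogger is behind, so the police car is moving away from it while the jogger is moving toward the police car.
Both move, so f' = f · (v + v_o)/(v + v_s).
f' = 1463 × (351 + 3)/(351 + 44.72) = 1463 × 354/395.72 ≈ 1309 Hz.

1309 Hz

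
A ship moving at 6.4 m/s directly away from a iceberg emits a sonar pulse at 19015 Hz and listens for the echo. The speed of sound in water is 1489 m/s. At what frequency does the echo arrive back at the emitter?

The iceberg receives the sound from a moving source: f₁ = f₀ · v/(v + v_e) = 19015 × 1489/1495.4 ≈ 18934 Hz.
On the return leg the ship is a moving observer: f₂ = f₁ · (v − v_e)/v = 18934 × 1482.6/1489 ≈ 18852 Hz.
Equivalently f₂ = f₀ · (v − v_e)/(v + v_e).

18852 Hz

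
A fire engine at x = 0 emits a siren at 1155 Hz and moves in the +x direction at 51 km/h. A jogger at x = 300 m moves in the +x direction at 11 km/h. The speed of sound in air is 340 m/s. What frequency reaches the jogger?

51 km/h = 14.17 m/s; 11 km/h = 3.056 m/s.
The observer lies on the +x side, so the source is heading toward the observer and the observer is heading away from the source.
General Doppler shift: f' = f · (v − v_o)/(v − v_s).
f' = 1155 × (340 − 3.056)/(340 − 14.17) = 1155 × 336.94/325.83 ≈ 1194 Hz.

1194 Hz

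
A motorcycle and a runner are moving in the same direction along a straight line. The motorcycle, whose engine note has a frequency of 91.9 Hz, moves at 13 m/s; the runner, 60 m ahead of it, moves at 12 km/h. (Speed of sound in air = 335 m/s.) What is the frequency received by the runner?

95 Hz

12 km/h = 3.333 m/s.
The runner is ahead, so the motorcycle is moving toward it while the runner is moving away from the motorcycle.
Both move, so f' = f · (v − v_o)/(v − v_s).
f' = 91.9 × (335 − 3.333)/(335 − 13) = 91.9 × 331.67/322 ≈ 95 Hz.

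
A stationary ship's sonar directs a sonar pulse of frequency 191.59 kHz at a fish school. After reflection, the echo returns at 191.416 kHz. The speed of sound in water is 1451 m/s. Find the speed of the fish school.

0.66 m/s

Double Doppler shift off a moving reflector: f₂ = f₀ · (v + u)/(v − u) (u > 0 toward emitter).
Rearranging, u = v · (f₂ − f₀)/(f₂ + f₀) = 1451 × -0.174/383.006 ≈ -0.66 m/s.
So the fish school is moving at 0.66 m/s away from the emitter.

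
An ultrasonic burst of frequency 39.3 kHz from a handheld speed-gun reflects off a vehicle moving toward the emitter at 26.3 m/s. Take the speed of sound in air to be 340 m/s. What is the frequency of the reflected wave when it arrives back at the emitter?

45.9 kHz

At the vehicle (a moving observer), f₁ = f₀ · (v + u)/v = 39.3 × 366.3/340 ≈ 42.3 kHz.
The reflection then acts as a moving source: f₂ = f₁ · v/(v − u) ≈ 45.9 kHz.
Equivalently f₂ = f₀ · (v + u)/(v − u).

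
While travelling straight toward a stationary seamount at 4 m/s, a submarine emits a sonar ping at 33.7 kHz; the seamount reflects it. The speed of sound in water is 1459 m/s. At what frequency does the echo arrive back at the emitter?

33.9 kHz

The seamount receives the sound from a moving source: f₁ = f₀ · v/(v − v_e) = 33.7 × 1459/1455 ≈ 33.8 kHz.
On the return leg the submarine is a moving observer: f₂ = f₁ · (v + v_e)/v = 33.8 × 1463/1459 ≈ 33.9 kHz.
Equivalently f₂ = f₀ · (v + v_e)/(v − v_e).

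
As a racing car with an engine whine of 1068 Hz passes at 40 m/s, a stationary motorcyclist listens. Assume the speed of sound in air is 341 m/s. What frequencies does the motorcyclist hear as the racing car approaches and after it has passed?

Approaching: f₁ = f · v/(v − v_s) = 1068 × 341/301 ≈ 1210 Hz.
Receding: f₂ = f · v/(v + v_s) = 1068 × 341/381 ≈ 956 Hz.

1210 Hz approaching; 956 Hz receding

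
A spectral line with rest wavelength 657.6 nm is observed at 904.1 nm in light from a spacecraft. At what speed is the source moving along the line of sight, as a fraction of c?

0.308c

λ'/λ₀ = 1.3748 > 1 (redshift), so the source is receding.
λ'/λ₀ = √((1 + β)/(1 − β)) for a receding source ⇒ β = (r² − 1)/(r² + 1) with r = λ'/λ₀.
β = (1.8902 − 1)/(1.8902 + 1) ≈ 0.308.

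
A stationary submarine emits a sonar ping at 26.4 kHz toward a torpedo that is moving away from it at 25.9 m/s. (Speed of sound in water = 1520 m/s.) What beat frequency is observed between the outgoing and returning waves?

885 Hz

The torpedo first receives the wave as a moving observer: f₁ = f₀ · (v − u)/v = 26.4 × (1520 − 25.9)/1520 ≈ 25.950 kHz.
On reflection it acts as a source moving away from the stationary detector: f₂ = f₁ · v/(v + u) = 25.950 × 1520/1545.9 ≈ 25.515 kHz.
Equivalently f₂ = f₀ · (v − u)/(v + u).
Beat frequency (with f₀ = 26400 Hz): |f₂ − f₀| = 2u·f₀/(v + u) = 2 × 25.9 × 26400/1545.9 ≈ 885 Hz.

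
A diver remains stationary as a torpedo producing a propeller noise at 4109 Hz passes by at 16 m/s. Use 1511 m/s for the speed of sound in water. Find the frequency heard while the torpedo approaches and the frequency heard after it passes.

Approaching: f₁ = f · v/(v − v_s) = 4109 × 1511/1495 ≈ 4153 Hz.
Receding: f₂ = f · v/(v + v_s) = 4109 × 1511/1527 ≈ 4066 Hz.

4153 Hz approaching; 4066 Hz receding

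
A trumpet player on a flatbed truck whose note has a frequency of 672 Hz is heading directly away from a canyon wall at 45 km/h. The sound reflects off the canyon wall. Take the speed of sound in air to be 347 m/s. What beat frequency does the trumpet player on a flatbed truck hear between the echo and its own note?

45 km/h = 12.5 m/s.
The canyon wall receives the sound from a moving source: f₁ = f₀ · v/(v + v_e) = 672 × 347/359.5 ≈ 648.6 Hz.
On the return leg the trumpet player on a flatbed truck is a moving observer: f₂ = f₁ · (v − v_e)/v = 648.6 × 334.5/347 ≈ 625.3 Hz.
Equivalently f₂ = f₀ · (v − v_e)/(v + v_e).
Beat against the emitted tone: |f₂ − f₀| = 2v_e·f₀/(v + v_e) = 2 × 12.5 × 672/359.5 ≈ 46.7 Hz.

46.7 Hz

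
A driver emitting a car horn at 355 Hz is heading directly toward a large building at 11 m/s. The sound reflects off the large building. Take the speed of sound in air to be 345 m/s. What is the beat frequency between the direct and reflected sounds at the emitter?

23.4 Hz

The large building receives the sound from a moving source: f₁ = f₀ · v/(v − v_e) = 355 × 345/334 ≈ 366.7 Hz.
On the return leg the driver is a moving observer: f₂ = f₁ · (v + v_e)/v = 366.7 × 356/345 ≈ 378.4 Hz.
Beat against the emitted tone: |f₂ − f₀| = 2v_e·f₀/(v − v_e) = 2 × 11 × 355/334 ≈ 23.4 Hz.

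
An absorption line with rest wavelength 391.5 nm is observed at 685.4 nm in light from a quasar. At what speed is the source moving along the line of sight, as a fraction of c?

λ'/λ₀ = 1.7507 > 1 (redshift), so the source is receding.
λ'/λ₀ = √((1 + β)/(1 − β)) for a receding source ⇒ β = (r² − 1)/(r² + 1) with r = λ'/λ₀.
β = (3.0650 − 1)/(3.0650 + 1) ≈ 0.508.

0.508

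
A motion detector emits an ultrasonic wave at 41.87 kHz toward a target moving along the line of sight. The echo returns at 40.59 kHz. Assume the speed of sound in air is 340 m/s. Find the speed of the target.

Double Doppler shift off a moving reflector: f₂ = f₀ · (v + u)/(v − u) (u > 0 toward emitter).
Rearranging, u = v · (f₂ − f₀)/(f₂ + f₀) = 340 × -1.28/82.46 ≈ -5.3 m/s.
So the target is moving at 5.3 m/s away from the emitter.

5.3 m/s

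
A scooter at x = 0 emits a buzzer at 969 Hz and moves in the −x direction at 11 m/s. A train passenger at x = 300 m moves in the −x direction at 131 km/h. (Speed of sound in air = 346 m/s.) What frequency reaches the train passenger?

131 km/h = 36.39 m/s.
The observer lies on the +x side, so the source is heading away from the observer and the observer is heading toward the source.
General Doppler shift: f' = f · (v + v_o)/(v + v_s).
f' = 969 × (346 + 36.39)/(346 + 11) = 969 × 382.39/357 ≈ 1038 Hz.

1038 Hz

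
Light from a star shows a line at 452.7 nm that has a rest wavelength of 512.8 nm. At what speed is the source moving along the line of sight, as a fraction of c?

0.124c

λ'/λ₀ = 0.8828 < 1 (blueshift), so the source is approaching.
λ'/λ₀ = √((1 − β)/(1 + β)) for an approaching source ⇒ β = (1 − r²)/(1 + r²) with r = λ'/λ₀.
β = (1 − 0.7793)/(1 + 0.7793) ≈ 0.124.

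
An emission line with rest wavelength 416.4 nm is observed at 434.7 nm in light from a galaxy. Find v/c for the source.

0.043c

λ'/λ₀ = 1.0439 > 1 (redshift), so the source is receding.
λ'/λ₀ = √((1 + β)/(1 − β)) for a receding source ⇒ β = (r² − 1)/(r² + 1) with r = λ'/λ₀.
β = (1.0898 − 1)/(1.0898 + 1) ≈ 0.043.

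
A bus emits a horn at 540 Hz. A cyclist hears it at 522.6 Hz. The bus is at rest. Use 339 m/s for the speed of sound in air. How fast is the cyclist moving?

f' < f, so the cyclist is receding.
f' = f · (v − v_o)/v ⇒ v_o = v · |f'/f − 1|.
v_o = 339 × |522.6/540 − 1| = 339 × 0.03222 ≈ 10.9 m/s.

10.9 m/s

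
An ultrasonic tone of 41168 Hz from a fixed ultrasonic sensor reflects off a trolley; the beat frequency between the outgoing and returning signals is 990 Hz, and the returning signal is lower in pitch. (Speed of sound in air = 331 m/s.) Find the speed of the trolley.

Double Doppler shift off a moving reflector: f₂ = f₀ · (v + u)/(v − u) (u > 0 toward emitter).
Returning signal is lower, so f₂ = f₀ − Δf = 41168 − 990 = 40178 Hz.
Rearranging, u = v · (f₂ − f₀)/(f₂ + f₀) = 331 × -990/81346 ≈ -4.0 m/s.
So the trolley is moving at 4.0 m/s away from the emitter.

4.0 m/s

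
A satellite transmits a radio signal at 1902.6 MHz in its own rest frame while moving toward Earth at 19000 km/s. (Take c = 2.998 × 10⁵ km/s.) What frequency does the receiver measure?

β = v/c = 19000/299800 = 0.0634.
Relativistic Doppler for frequency: f' = f₀ · √((1 + β)/(1 − β)).
f' = 1902.6 × √(1.0634/0.9366) = 1902.6 × 1.06552 ≈ 2027.3 MHz.

2027.3 MHz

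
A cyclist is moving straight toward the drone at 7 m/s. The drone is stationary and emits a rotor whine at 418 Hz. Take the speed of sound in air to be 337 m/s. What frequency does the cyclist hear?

427 Hz

Moving observer, stationary source: f' = f · (v + v_o)/v.
f' = 418 × (337 + 7)/337 = 418 × 344/337 ≈ 427 Hz.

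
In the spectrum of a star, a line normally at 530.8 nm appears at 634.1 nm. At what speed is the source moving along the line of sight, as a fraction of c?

λ'/λ₀ = 1.1946 > 1 (redshift), so the source is receding.
λ'/λ₀ = √((1 + β)/(1 − β)) for a receding source ⇒ β = (r² − 1)/(r² + 1) with r = λ'/λ₀.
β = (1.4271 − 1)/(1.4271 + 1) ≈ 0.176.

0.176c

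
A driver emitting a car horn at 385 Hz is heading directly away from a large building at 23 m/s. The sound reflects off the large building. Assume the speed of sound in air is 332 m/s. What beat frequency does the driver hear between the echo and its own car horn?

The large building receives the sound from a moving source: f₁ = f₀ · v/(v + v_e) = 385 × 332/355 ≈ 360.1 Hz.
On the return leg the driver is a moving observer: f₂ = f₁ · (v − v_e)/v = 360.1 × 309/332 ≈ 335.1 Hz.
Equivalently f₂ = f₀ · (v − v_e)/(v + v_e).
Beat against the emitted tone: |f₂ − f₀| = 2v_e·f₀/(v + v_e) = 2 × 23 × 385/355 ≈ 49.9 Hz.

49.9 Hz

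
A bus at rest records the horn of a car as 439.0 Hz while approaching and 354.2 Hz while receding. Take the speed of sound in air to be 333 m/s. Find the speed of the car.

f₁/f₂ = (v + v_s)/(v − v_s), so v_s = v · (f₁ − f₂)/(f₁ + f₂).
v_s = 333 × (439.0 − 354.2)/(439.0 + 354.2) = 333 × 84.8/793.2 ≈ 36 m/s.

36 m/s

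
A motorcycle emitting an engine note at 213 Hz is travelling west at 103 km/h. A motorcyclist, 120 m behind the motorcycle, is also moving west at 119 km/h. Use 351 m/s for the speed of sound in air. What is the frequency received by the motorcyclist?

215 Hz

103 km/h = 28.61 m/s; 119 km/h = 33.06 m/s.
The motorcyclist is behind, so the motorcycle is moving away from it while the motorcyclist is moving toward the motorcycle.
Both move, so f' = f · (v + v_o)/(v + v_s).
f' = 213 × (351 + 33.06)/(351 + 28.61) = 213 × 384.06/379.61 ≈ 215 Hz.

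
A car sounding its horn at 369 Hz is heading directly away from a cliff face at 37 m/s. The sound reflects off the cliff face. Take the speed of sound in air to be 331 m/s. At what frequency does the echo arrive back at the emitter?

The cliff face receives the sound from a moving source: f₁ = f₀ · v/(v + v_e) = 369 × 331/368 ≈ 332 Hz.
On the return leg the car is a moving observer: f₂ = f₁ · (v − v_e)/v = 332 × 294/331 ≈ 295 Hz.

295 Hz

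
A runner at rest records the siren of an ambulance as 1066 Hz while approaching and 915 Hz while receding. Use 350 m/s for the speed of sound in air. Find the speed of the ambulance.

27 m/s

f₁/f₂ = (v + v_s)/(v − v_s), so v_s = v · (f₁ − f₂)/(f₁ + f₂).
v_s = 350 × (1066 − 915)/(1066 + 915) = 350 × 151/1981 ≈ 27 m/s.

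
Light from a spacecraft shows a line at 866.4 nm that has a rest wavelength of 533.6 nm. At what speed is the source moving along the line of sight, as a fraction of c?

0.450c

λ'/λ₀ = 1.6237 > 1 (redshift), so the source is receding.
λ'/λ₀ = √((1 + β)/(1 − β)) for a receding source ⇒ β = (r² − 1)/(r² + 1) with r = λ'/λ₀.
β = (2.6364 − 1)/(2.6364 + 1) ≈ 0.450.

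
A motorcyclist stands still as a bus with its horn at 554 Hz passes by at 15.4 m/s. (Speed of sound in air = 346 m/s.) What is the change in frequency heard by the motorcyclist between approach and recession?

49.4 Hz

Approaching: f₁ = f · v/(v − v_s) = 554 × 346/330.6 ≈ 579.8 Hz.
Receding: f₂ = f · v/(v + v_s) = 554 × 346/361.4 ≈ 530.4 Hz.
Drop: f₁ − f₂ = 2f·v·v_s/(v² − v_s²) = 2 × 554 × 346 × 15.4/(346² − 15.4²) ≈ 49.4 Hz.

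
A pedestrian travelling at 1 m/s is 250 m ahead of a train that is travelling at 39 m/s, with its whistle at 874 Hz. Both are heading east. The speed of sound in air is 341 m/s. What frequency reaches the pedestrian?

984 Hz

The pedestrian is ahead, so the train is moving toward it while the pedestrian is moving away from the train.
Both move, so f' = f · (v − v_o)/(v − v_s).
f' = 874 × (341 − 1)/(341 − 39) = 874 × 340/302 ≈ 984 Hz.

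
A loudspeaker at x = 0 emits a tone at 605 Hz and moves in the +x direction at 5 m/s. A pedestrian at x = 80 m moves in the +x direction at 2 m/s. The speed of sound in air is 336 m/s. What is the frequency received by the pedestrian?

610 Hz

The observer lies on the +x side, so the source is heading toward the observer and the observer is heading away from the source.
With source approaching and observer receding, f' = f · (v − v_o)/(v − v_s).
f' = 605 × (336 − 2)/(336 − 5) = 605 × 334/331 ≈ 610 Hz.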